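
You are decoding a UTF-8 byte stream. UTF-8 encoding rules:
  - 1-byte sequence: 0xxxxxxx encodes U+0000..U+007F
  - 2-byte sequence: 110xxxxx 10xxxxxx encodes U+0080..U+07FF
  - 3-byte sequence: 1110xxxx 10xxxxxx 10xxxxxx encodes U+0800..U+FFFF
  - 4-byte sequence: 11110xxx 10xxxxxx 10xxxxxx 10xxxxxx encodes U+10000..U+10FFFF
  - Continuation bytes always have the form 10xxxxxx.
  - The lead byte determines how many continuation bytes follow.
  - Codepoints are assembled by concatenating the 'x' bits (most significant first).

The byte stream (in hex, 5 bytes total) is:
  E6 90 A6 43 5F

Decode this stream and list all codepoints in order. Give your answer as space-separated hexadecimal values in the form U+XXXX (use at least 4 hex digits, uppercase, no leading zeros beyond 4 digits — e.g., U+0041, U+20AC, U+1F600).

Answer: U+6426 U+0043 U+005F

Derivation:
Byte[0]=E6: 3-byte lead, need 2 cont bytes. acc=0x6
Byte[1]=90: continuation. acc=(acc<<6)|0x10=0x190
Byte[2]=A6: continuation. acc=(acc<<6)|0x26=0x6426
Completed: cp=U+6426 (starts at byte 0)
Byte[3]=43: 1-byte ASCII. cp=U+0043
Byte[4]=5F: 1-byte ASCII. cp=U+005F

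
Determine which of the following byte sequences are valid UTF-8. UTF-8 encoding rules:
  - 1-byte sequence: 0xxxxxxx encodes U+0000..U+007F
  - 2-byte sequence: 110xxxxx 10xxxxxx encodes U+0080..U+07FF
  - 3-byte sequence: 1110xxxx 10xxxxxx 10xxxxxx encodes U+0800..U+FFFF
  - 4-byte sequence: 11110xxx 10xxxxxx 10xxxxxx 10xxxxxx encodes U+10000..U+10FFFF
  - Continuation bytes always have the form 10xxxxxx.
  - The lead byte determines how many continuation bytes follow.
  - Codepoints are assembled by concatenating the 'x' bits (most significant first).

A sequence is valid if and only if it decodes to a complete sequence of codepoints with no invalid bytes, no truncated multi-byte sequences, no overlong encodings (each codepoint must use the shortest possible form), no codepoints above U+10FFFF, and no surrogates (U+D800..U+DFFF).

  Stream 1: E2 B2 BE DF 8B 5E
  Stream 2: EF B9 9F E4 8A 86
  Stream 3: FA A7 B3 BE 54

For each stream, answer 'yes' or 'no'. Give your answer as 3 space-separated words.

Answer: yes yes no

Derivation:
Stream 1: decodes cleanly. VALID
Stream 2: decodes cleanly. VALID
Stream 3: error at byte offset 0. INVALID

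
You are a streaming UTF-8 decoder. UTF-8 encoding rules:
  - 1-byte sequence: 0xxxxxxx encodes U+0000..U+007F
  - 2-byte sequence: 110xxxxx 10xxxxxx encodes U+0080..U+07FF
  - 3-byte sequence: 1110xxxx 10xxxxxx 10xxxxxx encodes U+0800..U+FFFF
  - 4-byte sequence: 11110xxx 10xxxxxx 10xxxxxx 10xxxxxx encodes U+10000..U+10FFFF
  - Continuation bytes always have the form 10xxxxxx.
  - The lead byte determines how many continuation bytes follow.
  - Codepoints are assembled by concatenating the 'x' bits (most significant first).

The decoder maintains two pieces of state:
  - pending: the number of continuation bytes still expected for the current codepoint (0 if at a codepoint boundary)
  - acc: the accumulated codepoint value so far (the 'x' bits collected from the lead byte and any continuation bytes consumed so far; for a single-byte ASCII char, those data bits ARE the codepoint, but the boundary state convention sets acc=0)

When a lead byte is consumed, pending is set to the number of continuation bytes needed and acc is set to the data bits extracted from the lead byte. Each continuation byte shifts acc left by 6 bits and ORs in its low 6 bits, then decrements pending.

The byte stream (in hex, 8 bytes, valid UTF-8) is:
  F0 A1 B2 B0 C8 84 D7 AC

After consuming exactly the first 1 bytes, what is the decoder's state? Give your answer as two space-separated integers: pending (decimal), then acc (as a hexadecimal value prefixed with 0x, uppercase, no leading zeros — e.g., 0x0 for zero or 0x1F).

Byte[0]=F0: 4-byte lead. pending=3, acc=0x0

Answer: 3 0x0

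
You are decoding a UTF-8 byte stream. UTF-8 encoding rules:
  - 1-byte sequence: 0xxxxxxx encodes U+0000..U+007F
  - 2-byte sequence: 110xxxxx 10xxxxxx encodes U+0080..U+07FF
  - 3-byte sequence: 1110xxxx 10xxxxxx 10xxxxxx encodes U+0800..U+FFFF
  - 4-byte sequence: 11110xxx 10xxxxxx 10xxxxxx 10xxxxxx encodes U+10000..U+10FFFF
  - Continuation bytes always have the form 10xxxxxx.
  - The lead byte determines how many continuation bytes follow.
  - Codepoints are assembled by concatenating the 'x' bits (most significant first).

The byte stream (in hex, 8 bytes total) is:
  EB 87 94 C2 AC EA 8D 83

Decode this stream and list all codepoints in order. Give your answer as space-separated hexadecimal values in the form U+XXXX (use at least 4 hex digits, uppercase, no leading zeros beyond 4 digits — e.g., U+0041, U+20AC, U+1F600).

Byte[0]=EB: 3-byte lead, need 2 cont bytes. acc=0xB
Byte[1]=87: continuation. acc=(acc<<6)|0x07=0x2C7
Byte[2]=94: continuation. acc=(acc<<6)|0x14=0xB1D4
Completed: cp=U+B1D4 (starts at byte 0)
Byte[3]=C2: 2-byte lead, need 1 cont bytes. acc=0x2
Byte[4]=AC: continuation. acc=(acc<<6)|0x2C=0xAC
Completed: cp=U+00AC (starts at byte 3)
Byte[5]=EA: 3-byte lead, need 2 cont bytes. acc=0xA
Byte[6]=8D: continuation. acc=(acc<<6)|0x0D=0x28D
Byte[7]=83: continuation. acc=(acc<<6)|0x03=0xA343
Completed: cp=U+A343 (starts at byte 5)

Answer: U+B1D4 U+00AC U+A343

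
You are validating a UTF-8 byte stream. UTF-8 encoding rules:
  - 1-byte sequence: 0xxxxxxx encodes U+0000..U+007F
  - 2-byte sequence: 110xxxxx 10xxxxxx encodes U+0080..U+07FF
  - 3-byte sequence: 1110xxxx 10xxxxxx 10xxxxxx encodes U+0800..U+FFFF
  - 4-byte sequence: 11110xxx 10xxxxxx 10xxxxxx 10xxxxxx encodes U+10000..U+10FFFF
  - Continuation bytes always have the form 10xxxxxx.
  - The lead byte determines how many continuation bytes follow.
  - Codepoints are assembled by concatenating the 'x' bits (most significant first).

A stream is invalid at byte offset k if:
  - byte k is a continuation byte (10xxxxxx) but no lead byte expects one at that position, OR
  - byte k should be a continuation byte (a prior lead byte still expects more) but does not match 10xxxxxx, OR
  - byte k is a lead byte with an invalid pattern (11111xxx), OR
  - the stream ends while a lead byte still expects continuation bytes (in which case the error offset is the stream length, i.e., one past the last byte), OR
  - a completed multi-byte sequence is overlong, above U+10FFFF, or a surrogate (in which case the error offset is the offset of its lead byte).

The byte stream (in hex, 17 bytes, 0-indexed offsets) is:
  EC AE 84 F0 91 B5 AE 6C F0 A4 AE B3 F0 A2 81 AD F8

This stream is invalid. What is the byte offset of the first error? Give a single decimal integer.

Byte[0]=EC: 3-byte lead, need 2 cont bytes. acc=0xC
Byte[1]=AE: continuation. acc=(acc<<6)|0x2E=0x32E
Byte[2]=84: continuation. acc=(acc<<6)|0x04=0xCB84
Completed: cp=U+CB84 (starts at byte 0)
Byte[3]=F0: 4-byte lead, need 3 cont bytes. acc=0x0
Byte[4]=91: continuation. acc=(acc<<6)|0x11=0x11
Byte[5]=B5: continuation. acc=(acc<<6)|0x35=0x475
Byte[6]=AE: continuation. acc=(acc<<6)|0x2E=0x11D6E
Completed: cp=U+11D6E (starts at byte 3)
Byte[7]=6C: 1-byte ASCII. cp=U+006C
Byte[8]=F0: 4-byte lead, need 3 cont bytes. acc=0x0
Byte[9]=A4: continuation. acc=(acc<<6)|0x24=0x24
Byte[10]=AE: continuation. acc=(acc<<6)|0x2E=0x92E
Byte[11]=B3: continuation. acc=(acc<<6)|0x33=0x24BB3
Completed: cp=U+24BB3 (starts at byte 8)
Byte[12]=F0: 4-byte lead, need 3 cont bytes. acc=0x0
Byte[13]=A2: continuation. acc=(acc<<6)|0x22=0x22
Byte[14]=81: continuation. acc=(acc<<6)|0x01=0x881
Byte[15]=AD: continuation. acc=(acc<<6)|0x2D=0x2206D
Completed: cp=U+2206D (starts at byte 12)
Byte[16]=F8: INVALID lead byte (not 0xxx/110x/1110/11110)

Answer: 16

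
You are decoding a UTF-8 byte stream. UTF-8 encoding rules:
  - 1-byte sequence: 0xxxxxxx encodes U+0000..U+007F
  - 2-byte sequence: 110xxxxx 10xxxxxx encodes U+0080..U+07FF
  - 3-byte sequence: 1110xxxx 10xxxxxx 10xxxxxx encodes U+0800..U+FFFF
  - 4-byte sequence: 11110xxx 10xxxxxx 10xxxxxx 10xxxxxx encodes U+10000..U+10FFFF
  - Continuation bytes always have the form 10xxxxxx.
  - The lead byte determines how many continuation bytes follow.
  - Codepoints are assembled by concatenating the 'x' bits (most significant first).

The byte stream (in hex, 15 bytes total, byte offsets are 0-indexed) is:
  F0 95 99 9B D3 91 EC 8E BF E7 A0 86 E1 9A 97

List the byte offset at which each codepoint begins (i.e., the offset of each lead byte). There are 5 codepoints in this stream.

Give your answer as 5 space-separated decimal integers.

Byte[0]=F0: 4-byte lead, need 3 cont bytes. acc=0x0
Byte[1]=95: continuation. acc=(acc<<6)|0x15=0x15
Byte[2]=99: continuation. acc=(acc<<6)|0x19=0x559
Byte[3]=9B: continuation. acc=(acc<<6)|0x1B=0x1565B
Completed: cp=U+1565B (starts at byte 0)
Byte[4]=D3: 2-byte lead, need 1 cont bytes. acc=0x13
Byte[5]=91: continuation. acc=(acc<<6)|0x11=0x4D1
Completed: cp=U+04D1 (starts at byte 4)
Byte[6]=EC: 3-byte lead, need 2 cont bytes. acc=0xC
Byte[7]=8E: continuation. acc=(acc<<6)|0x0E=0x30E
Byte[8]=BF: continuation. acc=(acc<<6)|0x3F=0xC3BF
Completed: cp=U+C3BF (starts at byte 6)
Byte[9]=E7: 3-byte lead, need 2 cont bytes. acc=0x7
Byte[10]=A0: continuation. acc=(acc<<6)|0x20=0x1E0
Byte[11]=86: continuation. acc=(acc<<6)|0x06=0x7806
Completed: cp=U+7806 (starts at byte 9)
Byte[12]=E1: 3-byte lead, need 2 cont bytes. acc=0x1
Byte[13]=9A: continuation. acc=(acc<<6)|0x1A=0x5A
Byte[14]=97: continuation. acc=(acc<<6)|0x17=0x1697
Completed: cp=U+1697 (starts at byte 12)

Answer: 0 4 6 9 12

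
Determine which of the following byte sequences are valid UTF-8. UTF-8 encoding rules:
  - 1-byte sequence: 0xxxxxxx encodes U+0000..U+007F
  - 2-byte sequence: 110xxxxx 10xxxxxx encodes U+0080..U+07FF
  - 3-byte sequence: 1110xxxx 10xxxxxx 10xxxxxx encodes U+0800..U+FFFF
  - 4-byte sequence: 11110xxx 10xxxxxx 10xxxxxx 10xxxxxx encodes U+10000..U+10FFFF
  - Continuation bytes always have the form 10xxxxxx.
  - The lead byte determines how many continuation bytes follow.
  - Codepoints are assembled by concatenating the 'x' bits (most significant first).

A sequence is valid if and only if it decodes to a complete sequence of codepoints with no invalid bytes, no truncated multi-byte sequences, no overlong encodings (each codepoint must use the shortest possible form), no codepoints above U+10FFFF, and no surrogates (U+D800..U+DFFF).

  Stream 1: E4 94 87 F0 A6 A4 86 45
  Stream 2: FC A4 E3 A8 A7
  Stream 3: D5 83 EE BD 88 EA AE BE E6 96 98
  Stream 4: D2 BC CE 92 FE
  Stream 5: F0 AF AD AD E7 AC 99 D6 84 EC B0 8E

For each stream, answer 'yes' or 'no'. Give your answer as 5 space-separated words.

Stream 1: decodes cleanly. VALID
Stream 2: error at byte offset 0. INVALID
Stream 3: decodes cleanly. VALID
Stream 4: error at byte offset 4. INVALID
Stream 5: decodes cleanly. VALID

Answer: yes no yes no yes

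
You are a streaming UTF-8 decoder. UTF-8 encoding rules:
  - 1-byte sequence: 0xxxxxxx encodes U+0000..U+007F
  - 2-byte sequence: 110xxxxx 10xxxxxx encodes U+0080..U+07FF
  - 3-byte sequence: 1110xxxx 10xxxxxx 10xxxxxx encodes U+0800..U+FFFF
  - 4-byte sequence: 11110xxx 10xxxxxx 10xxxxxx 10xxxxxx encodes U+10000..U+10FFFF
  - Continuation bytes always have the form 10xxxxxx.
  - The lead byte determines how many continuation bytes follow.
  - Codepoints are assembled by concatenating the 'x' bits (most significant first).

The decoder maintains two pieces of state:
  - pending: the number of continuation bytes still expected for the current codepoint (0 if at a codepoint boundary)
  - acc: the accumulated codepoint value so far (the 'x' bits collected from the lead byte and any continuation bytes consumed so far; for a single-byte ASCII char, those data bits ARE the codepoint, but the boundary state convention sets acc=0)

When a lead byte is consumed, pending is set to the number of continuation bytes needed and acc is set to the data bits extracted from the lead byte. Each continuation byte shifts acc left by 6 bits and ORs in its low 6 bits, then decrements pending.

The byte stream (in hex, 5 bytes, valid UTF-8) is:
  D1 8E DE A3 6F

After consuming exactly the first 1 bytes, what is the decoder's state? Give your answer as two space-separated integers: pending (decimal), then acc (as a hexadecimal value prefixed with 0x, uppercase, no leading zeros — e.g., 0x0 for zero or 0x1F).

Byte[0]=D1: 2-byte lead. pending=1, acc=0x11

Answer: 1 0x11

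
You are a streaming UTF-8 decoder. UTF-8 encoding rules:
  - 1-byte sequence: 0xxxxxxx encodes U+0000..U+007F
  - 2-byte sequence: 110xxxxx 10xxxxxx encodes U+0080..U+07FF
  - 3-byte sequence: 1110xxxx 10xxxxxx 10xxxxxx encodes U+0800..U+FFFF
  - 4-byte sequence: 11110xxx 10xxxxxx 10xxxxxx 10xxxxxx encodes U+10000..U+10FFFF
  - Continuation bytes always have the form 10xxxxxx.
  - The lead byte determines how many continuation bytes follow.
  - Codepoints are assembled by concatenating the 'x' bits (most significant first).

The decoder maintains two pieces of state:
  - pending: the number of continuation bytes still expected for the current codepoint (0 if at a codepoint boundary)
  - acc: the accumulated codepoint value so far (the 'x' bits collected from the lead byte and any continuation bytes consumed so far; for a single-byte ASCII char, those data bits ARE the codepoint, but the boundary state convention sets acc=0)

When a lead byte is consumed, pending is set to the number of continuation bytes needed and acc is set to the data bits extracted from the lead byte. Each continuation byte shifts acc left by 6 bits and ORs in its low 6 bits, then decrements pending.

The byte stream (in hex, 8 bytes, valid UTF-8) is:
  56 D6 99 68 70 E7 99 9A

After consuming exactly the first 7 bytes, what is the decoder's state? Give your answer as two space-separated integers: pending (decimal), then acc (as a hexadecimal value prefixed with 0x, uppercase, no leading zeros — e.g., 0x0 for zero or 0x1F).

Byte[0]=56: 1-byte. pending=0, acc=0x0
Byte[1]=D6: 2-byte lead. pending=1, acc=0x16
Byte[2]=99: continuation. acc=(acc<<6)|0x19=0x599, pending=0
Byte[3]=68: 1-byte. pending=0, acc=0x0
Byte[4]=70: 1-byte. pending=0, acc=0x0
Byte[5]=E7: 3-byte lead. pending=2, acc=0x7
Byte[6]=99: continuation. acc=(acc<<6)|0x19=0x1D9, pending=1

Answer: 1 0x1D9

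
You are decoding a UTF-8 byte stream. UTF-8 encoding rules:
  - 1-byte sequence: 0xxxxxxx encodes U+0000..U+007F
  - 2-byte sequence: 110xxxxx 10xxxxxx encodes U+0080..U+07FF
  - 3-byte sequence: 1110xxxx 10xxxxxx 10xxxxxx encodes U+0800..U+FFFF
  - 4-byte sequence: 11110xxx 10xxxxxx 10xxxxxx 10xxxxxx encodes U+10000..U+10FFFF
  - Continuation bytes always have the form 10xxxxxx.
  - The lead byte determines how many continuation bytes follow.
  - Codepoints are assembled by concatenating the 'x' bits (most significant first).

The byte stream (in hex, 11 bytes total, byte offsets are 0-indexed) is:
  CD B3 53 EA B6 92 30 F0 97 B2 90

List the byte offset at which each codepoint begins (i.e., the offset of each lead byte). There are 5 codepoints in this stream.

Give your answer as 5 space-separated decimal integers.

Answer: 0 2 3 6 7

Derivation:
Byte[0]=CD: 2-byte lead, need 1 cont bytes. acc=0xD
Byte[1]=B3: continuation. acc=(acc<<6)|0x33=0x373
Completed: cp=U+0373 (starts at byte 0)
Byte[2]=53: 1-byte ASCII. cp=U+0053
Byte[3]=EA: 3-byte lead, need 2 cont bytes. acc=0xA
Byte[4]=B6: continuation. acc=(acc<<6)|0x36=0x2B6
Byte[5]=92: continuation. acc=(acc<<6)|0x12=0xAD92
Completed: cp=U+AD92 (starts at byte 3)
Byte[6]=30: 1-byte ASCII. cp=U+0030
Byte[7]=F0: 4-byte lead, need 3 cont bytes. acc=0x0
Byte[8]=97: continuation. acc=(acc<<6)|0x17=0x17
Byte[9]=B2: continuation. acc=(acc<<6)|0x32=0x5F2
Byte[10]=90: continuation. acc=(acc<<6)|0x10=0x17C90
Completed: cp=U+17C90 (starts at byte 7)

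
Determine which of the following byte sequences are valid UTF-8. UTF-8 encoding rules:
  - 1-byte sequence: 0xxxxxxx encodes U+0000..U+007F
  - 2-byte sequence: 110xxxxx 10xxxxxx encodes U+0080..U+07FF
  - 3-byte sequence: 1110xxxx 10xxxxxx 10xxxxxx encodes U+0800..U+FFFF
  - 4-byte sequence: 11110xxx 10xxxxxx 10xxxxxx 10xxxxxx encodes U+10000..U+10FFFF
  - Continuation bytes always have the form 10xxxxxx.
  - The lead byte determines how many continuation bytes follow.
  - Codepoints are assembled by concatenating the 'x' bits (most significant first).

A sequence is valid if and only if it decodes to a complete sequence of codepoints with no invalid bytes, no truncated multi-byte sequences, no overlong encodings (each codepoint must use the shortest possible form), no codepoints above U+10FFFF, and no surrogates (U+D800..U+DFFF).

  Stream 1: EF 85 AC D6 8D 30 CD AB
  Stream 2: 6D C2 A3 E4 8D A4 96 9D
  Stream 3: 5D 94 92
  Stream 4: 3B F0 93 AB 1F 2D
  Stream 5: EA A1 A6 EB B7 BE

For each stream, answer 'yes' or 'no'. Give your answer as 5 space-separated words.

Stream 1: decodes cleanly. VALID
Stream 2: error at byte offset 6. INVALID
Stream 3: error at byte offset 1. INVALID
Stream 4: error at byte offset 4. INVALID
Stream 5: decodes cleanly. VALID

Answer: yes no no no yes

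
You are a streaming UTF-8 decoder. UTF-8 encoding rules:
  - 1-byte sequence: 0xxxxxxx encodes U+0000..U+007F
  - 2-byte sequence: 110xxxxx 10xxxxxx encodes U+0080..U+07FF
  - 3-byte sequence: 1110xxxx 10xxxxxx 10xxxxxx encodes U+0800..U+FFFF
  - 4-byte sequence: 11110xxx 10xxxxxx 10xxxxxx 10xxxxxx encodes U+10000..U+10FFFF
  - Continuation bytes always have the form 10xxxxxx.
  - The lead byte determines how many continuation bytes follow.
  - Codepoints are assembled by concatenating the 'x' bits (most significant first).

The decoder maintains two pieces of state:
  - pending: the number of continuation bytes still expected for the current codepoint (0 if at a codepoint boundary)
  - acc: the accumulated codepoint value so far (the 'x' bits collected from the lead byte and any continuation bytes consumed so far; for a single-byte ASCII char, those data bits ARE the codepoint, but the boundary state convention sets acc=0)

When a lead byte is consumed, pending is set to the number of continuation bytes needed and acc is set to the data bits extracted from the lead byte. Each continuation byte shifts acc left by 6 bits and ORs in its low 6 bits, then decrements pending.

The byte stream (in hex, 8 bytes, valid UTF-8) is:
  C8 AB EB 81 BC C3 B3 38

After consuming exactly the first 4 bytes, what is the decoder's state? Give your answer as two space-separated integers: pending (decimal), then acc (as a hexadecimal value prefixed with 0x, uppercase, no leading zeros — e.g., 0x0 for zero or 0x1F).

Byte[0]=C8: 2-byte lead. pending=1, acc=0x8
Byte[1]=AB: continuation. acc=(acc<<6)|0x2B=0x22B, pending=0
Byte[2]=EB: 3-byte lead. pending=2, acc=0xB
Byte[3]=81: continuation. acc=(acc<<6)|0x01=0x2C1, pending=1

Answer: 1 0x2C1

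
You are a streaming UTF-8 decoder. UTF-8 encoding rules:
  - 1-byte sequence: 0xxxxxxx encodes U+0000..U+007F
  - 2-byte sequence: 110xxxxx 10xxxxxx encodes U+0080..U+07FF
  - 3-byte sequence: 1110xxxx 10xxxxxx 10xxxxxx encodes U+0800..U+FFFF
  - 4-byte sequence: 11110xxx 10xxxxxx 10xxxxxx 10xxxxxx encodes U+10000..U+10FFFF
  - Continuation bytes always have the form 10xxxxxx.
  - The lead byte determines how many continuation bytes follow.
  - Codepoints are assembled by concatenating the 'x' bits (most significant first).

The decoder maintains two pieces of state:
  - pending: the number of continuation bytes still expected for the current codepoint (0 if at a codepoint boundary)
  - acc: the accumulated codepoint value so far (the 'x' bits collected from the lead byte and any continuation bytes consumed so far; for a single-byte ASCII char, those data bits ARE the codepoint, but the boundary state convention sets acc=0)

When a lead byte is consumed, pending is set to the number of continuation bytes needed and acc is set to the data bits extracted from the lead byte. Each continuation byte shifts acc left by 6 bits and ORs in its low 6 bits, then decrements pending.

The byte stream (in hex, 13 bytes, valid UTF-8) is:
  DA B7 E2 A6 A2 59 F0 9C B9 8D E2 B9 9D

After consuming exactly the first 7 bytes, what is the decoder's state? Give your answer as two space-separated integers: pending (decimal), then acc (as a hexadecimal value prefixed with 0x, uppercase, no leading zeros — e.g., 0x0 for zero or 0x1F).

Answer: 3 0x0

Derivation:
Byte[0]=DA: 2-byte lead. pending=1, acc=0x1A
Byte[1]=B7: continuation. acc=(acc<<6)|0x37=0x6B7, pending=0
Byte[2]=E2: 3-byte lead. pending=2, acc=0x2
Byte[3]=A6: continuation. acc=(acc<<6)|0x26=0xA6, pending=1
Byte[4]=A2: continuation. acc=(acc<<6)|0x22=0x29A2, pending=0
Byte[5]=59: 1-byte. pending=0, acc=0x0
Byte[6]=F0: 4-byte lead. pending=3, acc=0x0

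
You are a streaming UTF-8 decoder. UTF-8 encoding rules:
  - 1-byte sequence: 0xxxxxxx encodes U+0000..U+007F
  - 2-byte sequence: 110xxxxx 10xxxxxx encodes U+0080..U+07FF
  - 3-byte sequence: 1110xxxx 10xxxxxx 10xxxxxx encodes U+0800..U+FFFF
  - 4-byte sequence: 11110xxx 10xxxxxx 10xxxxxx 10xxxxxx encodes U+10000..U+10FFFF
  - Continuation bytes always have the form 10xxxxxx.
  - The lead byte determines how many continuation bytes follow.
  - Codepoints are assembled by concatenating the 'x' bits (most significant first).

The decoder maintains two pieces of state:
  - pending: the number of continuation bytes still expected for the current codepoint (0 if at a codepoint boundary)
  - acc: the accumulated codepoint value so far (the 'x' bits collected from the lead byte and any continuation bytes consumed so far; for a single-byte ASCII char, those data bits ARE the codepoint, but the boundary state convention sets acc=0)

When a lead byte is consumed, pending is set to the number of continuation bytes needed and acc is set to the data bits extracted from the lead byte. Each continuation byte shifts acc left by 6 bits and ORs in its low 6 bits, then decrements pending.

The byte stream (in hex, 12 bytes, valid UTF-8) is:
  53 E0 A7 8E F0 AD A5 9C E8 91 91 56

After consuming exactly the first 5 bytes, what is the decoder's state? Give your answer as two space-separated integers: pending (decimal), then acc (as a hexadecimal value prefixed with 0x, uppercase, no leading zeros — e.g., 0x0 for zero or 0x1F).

Answer: 3 0x0

Derivation:
Byte[0]=53: 1-byte. pending=0, acc=0x0
Byte[1]=E0: 3-byte lead. pending=2, acc=0x0
Byte[2]=A7: continuation. acc=(acc<<6)|0x27=0x27, pending=1
Byte[3]=8E: continuation. acc=(acc<<6)|0x0E=0x9CE, pending=0
Byte[4]=F0: 4-byte lead. pending=3, acc=0x0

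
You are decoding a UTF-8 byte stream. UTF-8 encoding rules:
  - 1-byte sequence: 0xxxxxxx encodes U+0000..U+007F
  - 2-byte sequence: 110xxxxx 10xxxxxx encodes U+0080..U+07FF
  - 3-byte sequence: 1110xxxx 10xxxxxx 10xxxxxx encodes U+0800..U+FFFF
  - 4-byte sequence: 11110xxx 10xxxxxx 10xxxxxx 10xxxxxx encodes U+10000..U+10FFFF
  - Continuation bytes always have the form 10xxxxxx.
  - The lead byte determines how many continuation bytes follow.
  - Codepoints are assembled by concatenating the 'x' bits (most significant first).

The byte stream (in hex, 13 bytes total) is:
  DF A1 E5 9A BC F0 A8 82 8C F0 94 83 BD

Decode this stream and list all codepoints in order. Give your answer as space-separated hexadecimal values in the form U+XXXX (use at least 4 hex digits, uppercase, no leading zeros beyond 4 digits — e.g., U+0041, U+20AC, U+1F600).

Answer: U+07E1 U+56BC U+2808C U+140FD

Derivation:
Byte[0]=DF: 2-byte lead, need 1 cont bytes. acc=0x1F
Byte[1]=A1: continuation. acc=(acc<<6)|0x21=0x7E1
Completed: cp=U+07E1 (starts at byte 0)
Byte[2]=E5: 3-byte lead, need 2 cont bytes. acc=0x5
Byte[3]=9A: continuation. acc=(acc<<6)|0x1A=0x15A
Byte[4]=BC: continuation. acc=(acc<<6)|0x3C=0x56BC
Completed: cp=U+56BC (starts at byte 2)
Byte[5]=F0: 4-byte lead, need 3 cont bytes. acc=0x0
Byte[6]=A8: continuation. acc=(acc<<6)|0x28=0x28
Byte[7]=82: continuation. acc=(acc<<6)|0x02=0xA02
Byte[8]=8C: continuation. acc=(acc<<6)|0x0C=0x2808C
Completed: cp=U+2808C (starts at byte 5)
Byte[9]=F0: 4-byte lead, need 3 cont bytes. acc=0x0
Byte[10]=94: continuation. acc=(acc<<6)|0x14=0x14
Byte[11]=83: continuation. acc=(acc<<6)|0x03=0x503
Byte[12]=BD: continuation. acc=(acc<<6)|0x3D=0x140FD
Completed: cp=U+140FD (starts at byte 9)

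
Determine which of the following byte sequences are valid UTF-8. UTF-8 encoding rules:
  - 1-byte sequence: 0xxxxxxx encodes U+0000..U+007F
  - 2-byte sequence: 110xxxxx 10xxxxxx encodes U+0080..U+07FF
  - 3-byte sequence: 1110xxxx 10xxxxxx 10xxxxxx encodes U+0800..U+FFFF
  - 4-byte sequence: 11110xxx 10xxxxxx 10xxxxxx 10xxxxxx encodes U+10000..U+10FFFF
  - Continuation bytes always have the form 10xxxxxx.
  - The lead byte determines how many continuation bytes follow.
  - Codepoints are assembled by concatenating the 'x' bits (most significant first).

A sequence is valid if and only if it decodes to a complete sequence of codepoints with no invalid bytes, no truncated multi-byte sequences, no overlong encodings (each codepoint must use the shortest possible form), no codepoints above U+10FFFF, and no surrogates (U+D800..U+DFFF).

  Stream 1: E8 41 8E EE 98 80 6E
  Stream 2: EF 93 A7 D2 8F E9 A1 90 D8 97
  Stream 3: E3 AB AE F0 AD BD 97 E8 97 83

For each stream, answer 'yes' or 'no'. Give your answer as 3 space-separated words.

Stream 1: error at byte offset 1. INVALID
Stream 2: decodes cleanly. VALID
Stream 3: decodes cleanly. VALID

Answer: no yes yes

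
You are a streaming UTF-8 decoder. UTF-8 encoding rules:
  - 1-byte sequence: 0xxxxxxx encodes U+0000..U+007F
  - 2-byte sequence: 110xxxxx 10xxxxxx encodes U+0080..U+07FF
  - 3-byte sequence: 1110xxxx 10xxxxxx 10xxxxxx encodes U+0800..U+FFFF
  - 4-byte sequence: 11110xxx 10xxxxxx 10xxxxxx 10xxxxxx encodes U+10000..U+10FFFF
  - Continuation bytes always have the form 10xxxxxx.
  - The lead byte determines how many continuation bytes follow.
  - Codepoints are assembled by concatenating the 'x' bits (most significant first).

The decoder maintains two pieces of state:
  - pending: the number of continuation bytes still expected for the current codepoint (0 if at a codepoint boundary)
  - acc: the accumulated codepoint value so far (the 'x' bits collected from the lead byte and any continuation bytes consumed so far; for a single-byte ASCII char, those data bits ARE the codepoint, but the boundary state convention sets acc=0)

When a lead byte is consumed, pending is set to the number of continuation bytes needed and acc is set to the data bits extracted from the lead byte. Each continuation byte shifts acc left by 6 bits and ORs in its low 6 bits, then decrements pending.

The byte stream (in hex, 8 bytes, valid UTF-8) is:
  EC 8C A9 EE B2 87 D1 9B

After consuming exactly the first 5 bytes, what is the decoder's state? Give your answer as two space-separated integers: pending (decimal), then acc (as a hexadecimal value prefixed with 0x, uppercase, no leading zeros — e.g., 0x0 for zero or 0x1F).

Answer: 1 0x3B2

Derivation:
Byte[0]=EC: 3-byte lead. pending=2, acc=0xC
Byte[1]=8C: continuation. acc=(acc<<6)|0x0C=0x30C, pending=1
Byte[2]=A9: continuation. acc=(acc<<6)|0x29=0xC329, pending=0
Byte[3]=EE: 3-byte lead. pending=2, acc=0xE
Byte[4]=B2: continuation. acc=(acc<<6)|0x32=0x3B2, pending=1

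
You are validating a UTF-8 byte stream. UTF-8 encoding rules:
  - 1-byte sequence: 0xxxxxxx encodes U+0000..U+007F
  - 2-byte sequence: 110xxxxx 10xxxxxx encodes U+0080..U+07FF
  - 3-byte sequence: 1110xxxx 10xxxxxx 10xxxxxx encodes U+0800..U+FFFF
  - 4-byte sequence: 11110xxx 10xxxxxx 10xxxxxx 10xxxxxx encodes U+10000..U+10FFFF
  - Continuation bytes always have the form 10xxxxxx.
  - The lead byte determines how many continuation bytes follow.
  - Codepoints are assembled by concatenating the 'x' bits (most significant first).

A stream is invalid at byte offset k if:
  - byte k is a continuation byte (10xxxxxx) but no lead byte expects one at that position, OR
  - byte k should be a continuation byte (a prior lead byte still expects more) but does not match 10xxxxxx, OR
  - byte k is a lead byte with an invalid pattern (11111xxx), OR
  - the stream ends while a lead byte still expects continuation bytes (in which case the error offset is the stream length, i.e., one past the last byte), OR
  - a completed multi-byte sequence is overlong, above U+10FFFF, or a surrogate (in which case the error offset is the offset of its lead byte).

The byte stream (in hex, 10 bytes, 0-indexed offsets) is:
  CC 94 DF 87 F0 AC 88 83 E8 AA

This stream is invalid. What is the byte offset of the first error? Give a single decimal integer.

Answer: 10

Derivation:
Byte[0]=CC: 2-byte lead, need 1 cont bytes. acc=0xC
Byte[1]=94: continuation. acc=(acc<<6)|0x14=0x314
Completed: cp=U+0314 (starts at byte 0)
Byte[2]=DF: 2-byte lead, need 1 cont bytes. acc=0x1F
Byte[3]=87: continuation. acc=(acc<<6)|0x07=0x7C7
Completed: cp=U+07C7 (starts at byte 2)
Byte[4]=F0: 4-byte lead, need 3 cont bytes. acc=0x0
Byte[5]=AC: continuation. acc=(acc<<6)|0x2C=0x2C
Byte[6]=88: continuation. acc=(acc<<6)|0x08=0xB08
Byte[7]=83: continuation. acc=(acc<<6)|0x03=0x2C203
Completed: cp=U+2C203 (starts at byte 4)
Byte[8]=E8: 3-byte lead, need 2 cont bytes. acc=0x8
Byte[9]=AA: continuation. acc=(acc<<6)|0x2A=0x22A
Byte[10]: stream ended, expected continuation. INVALID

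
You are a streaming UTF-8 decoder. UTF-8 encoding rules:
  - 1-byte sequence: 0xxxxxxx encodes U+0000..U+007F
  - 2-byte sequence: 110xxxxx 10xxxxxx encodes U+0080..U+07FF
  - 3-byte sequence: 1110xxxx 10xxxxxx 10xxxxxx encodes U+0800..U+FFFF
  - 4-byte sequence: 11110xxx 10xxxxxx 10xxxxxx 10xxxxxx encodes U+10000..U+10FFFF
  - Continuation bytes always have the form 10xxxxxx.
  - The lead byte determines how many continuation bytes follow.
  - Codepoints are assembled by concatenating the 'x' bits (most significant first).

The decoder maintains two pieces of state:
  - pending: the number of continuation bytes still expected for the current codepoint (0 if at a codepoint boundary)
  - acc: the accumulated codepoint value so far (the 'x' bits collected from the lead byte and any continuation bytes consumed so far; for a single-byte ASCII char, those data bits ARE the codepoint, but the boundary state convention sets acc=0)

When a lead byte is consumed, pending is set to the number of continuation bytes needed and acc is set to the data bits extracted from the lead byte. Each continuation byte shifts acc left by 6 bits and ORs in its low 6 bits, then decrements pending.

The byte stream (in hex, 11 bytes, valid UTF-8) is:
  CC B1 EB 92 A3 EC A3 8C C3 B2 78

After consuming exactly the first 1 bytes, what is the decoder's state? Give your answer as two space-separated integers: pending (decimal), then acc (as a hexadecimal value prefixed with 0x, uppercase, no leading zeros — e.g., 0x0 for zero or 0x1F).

Byte[0]=CC: 2-byte lead. pending=1, acc=0xC

Answer: 1 0xC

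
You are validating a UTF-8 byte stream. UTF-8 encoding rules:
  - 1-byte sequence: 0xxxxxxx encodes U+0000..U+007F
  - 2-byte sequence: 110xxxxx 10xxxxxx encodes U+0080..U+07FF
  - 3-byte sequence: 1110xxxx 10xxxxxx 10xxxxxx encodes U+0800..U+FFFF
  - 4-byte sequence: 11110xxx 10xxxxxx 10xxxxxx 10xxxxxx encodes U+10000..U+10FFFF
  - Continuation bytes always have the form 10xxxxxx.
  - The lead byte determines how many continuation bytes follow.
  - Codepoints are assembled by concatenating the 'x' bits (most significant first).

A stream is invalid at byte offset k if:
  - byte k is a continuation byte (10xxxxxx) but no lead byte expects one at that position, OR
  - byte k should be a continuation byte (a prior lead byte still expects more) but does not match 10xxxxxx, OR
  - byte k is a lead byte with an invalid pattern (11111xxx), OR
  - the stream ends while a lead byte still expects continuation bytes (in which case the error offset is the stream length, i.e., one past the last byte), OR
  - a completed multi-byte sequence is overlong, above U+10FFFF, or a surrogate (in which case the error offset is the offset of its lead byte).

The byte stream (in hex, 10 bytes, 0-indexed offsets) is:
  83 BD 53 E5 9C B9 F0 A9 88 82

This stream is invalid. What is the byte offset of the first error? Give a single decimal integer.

Answer: 0

Derivation:
Byte[0]=83: INVALID lead byte (not 0xxx/110x/1110/11110)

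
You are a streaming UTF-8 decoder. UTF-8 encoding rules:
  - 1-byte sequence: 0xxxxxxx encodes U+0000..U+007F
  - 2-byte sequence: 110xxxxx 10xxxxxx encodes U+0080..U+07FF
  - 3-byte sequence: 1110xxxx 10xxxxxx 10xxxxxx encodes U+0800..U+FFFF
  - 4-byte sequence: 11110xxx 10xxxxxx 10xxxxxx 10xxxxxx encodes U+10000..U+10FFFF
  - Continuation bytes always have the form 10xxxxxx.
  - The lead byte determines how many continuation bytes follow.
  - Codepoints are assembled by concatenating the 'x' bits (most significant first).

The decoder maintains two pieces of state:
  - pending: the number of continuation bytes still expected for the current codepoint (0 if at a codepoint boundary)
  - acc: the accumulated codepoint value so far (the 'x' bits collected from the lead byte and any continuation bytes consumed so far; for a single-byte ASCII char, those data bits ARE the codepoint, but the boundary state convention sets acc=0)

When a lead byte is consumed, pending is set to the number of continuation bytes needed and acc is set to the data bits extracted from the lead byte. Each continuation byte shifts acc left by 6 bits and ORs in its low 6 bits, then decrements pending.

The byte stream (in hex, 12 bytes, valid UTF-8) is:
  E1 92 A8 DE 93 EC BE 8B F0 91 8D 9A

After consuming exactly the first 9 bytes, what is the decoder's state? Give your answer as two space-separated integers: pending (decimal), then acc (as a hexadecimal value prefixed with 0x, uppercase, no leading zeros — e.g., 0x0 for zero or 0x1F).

Answer: 3 0x0

Derivation:
Byte[0]=E1: 3-byte lead. pending=2, acc=0x1
Byte[1]=92: continuation. acc=(acc<<6)|0x12=0x52, pending=1
Byte[2]=A8: continuation. acc=(acc<<6)|0x28=0x14A8, pending=0
Byte[3]=DE: 2-byte lead. pending=1, acc=0x1E
Byte[4]=93: continuation. acc=(acc<<6)|0x13=0x793, pending=0
Byte[5]=EC: 3-byte lead. pending=2, acc=0xC
Byte[6]=BE: continuation. acc=(acc<<6)|0x3E=0x33E, pending=1
Byte[7]=8B: continuation. acc=(acc<<6)|0x0B=0xCF8B, pending=0
Byte[8]=F0: 4-byte lead. pending=3, acc=0x0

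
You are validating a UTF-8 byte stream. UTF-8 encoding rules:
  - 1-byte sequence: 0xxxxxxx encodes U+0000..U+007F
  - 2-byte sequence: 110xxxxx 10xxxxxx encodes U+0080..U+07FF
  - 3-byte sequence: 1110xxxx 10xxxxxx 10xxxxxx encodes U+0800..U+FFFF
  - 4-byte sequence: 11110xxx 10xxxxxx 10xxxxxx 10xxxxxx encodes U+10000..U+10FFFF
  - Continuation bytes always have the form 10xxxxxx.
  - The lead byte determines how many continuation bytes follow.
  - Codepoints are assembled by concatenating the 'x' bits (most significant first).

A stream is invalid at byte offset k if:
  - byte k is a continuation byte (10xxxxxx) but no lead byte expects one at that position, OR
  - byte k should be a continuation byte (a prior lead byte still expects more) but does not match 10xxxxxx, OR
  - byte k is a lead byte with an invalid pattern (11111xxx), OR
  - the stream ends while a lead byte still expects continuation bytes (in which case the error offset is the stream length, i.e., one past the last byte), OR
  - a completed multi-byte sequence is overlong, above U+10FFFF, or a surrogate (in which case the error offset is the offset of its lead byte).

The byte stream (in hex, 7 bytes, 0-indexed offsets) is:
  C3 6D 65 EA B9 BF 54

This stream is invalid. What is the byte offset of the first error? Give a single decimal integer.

Answer: 1

Derivation:
Byte[0]=C3: 2-byte lead, need 1 cont bytes. acc=0x3
Byte[1]=6D: expected 10xxxxxx continuation. INVALID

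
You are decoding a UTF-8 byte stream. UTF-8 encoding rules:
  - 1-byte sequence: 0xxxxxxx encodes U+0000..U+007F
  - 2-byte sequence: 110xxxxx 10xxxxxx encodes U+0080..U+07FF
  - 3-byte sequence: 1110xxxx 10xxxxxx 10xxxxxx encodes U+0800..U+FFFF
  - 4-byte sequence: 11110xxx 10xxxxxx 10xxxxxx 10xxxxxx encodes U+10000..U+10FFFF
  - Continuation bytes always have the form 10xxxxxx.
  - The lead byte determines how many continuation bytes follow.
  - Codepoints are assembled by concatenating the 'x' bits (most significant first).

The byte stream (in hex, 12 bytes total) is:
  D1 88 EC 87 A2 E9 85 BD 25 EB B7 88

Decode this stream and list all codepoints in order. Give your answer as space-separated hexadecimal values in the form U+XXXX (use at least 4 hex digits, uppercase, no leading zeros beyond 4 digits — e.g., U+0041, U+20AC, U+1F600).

Answer: U+0448 U+C1E2 U+917D U+0025 U+BDC8

Derivation:
Byte[0]=D1: 2-byte lead, need 1 cont bytes. acc=0x11
Byte[1]=88: continuation. acc=(acc<<6)|0x08=0x448
Completed: cp=U+0448 (starts at byte 0)
Byte[2]=EC: 3-byte lead, need 2 cont bytes. acc=0xC
Byte[3]=87: continuation. acc=(acc<<6)|0x07=0x307
Byte[4]=A2: continuation. acc=(acc<<6)|0x22=0xC1E2
Completed: cp=U+C1E2 (starts at byte 2)
Byte[5]=E9: 3-byte lead, need 2 cont bytes. acc=0x9
Byte[6]=85: continuation. acc=(acc<<6)|0x05=0x245
Byte[7]=BD: continuation. acc=(acc<<6)|0x3D=0x917D
Completed: cp=U+917D (starts at byte 5)
Byte[8]=25: 1-byte ASCII. cp=U+0025
Byte[9]=EB: 3-byte lead, need 2 cont bytes. acc=0xB
Byte[10]=B7: continuation. acc=(acc<<6)|0x37=0x2F7
Byte[11]=88: continuation. acc=(acc<<6)|0x08=0xBDC8
Completed: cp=U+BDC8 (starts at byte 9)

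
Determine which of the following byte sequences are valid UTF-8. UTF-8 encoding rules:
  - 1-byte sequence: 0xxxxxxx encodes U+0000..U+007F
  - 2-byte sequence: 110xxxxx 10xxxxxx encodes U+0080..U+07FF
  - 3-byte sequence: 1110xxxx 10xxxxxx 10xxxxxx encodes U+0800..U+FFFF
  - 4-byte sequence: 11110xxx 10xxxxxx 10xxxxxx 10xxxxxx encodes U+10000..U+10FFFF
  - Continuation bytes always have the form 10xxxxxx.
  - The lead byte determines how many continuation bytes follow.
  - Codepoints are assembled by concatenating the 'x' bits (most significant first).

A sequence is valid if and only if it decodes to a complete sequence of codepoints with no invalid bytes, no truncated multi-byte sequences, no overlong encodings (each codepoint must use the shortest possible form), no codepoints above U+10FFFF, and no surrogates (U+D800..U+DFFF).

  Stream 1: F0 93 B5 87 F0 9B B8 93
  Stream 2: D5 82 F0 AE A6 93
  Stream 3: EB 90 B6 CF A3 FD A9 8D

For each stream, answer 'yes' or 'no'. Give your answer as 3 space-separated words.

Stream 1: decodes cleanly. VALID
Stream 2: decodes cleanly. VALID
Stream 3: error at byte offset 5. INVALID

Answer: yes yes no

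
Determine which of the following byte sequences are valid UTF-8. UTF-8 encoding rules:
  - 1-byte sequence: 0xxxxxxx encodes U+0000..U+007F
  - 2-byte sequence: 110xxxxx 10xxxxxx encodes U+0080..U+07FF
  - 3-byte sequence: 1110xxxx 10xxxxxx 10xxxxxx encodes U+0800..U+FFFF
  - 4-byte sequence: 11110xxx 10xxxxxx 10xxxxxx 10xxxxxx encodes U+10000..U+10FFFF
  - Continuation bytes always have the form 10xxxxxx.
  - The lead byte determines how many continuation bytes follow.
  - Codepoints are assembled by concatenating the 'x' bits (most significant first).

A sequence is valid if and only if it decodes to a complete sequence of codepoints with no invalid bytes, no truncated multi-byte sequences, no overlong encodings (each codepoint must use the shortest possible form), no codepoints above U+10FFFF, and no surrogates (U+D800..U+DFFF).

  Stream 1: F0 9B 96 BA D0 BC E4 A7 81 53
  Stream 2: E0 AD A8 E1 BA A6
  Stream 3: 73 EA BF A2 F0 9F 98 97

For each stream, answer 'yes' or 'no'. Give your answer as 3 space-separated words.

Stream 1: decodes cleanly. VALID
Stream 2: decodes cleanly. VALID
Stream 3: decodes cleanly. VALID

Answer: yes yes yes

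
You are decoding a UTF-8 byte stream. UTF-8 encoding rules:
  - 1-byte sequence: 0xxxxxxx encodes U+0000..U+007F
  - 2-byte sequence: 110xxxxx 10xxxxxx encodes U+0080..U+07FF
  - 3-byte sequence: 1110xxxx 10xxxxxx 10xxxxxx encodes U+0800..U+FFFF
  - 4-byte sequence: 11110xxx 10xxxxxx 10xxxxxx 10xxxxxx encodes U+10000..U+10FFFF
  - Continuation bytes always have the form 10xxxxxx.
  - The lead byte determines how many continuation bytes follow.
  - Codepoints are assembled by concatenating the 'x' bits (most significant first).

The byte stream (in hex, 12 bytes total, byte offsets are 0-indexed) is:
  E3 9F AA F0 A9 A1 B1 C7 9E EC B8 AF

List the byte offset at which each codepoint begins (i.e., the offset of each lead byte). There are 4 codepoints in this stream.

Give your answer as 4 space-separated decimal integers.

Byte[0]=E3: 3-byte lead, need 2 cont bytes. acc=0x3
Byte[1]=9F: continuation. acc=(acc<<6)|0x1F=0xDF
Byte[2]=AA: continuation. acc=(acc<<6)|0x2A=0x37EA
Completed: cp=U+37EA (starts at byte 0)
Byte[3]=F0: 4-byte lead, need 3 cont bytes. acc=0x0
Byte[4]=A9: continuation. acc=(acc<<6)|0x29=0x29
Byte[5]=A1: continuation. acc=(acc<<6)|0x21=0xA61
Byte[6]=B1: continuation. acc=(acc<<6)|0x31=0x29871
Completed: cp=U+29871 (starts at byte 3)
Byte[7]=C7: 2-byte lead, need 1 cont bytes. acc=0x7
Byte[8]=9E: continuation. acc=(acc<<6)|0x1E=0x1DE
Completed: cp=U+01DE (starts at byte 7)
Byte[9]=EC: 3-byte lead, need 2 cont bytes. acc=0xC
Byte[10]=B8: continuation. acc=(acc<<6)|0x38=0x338
Byte[11]=AF: continuation. acc=(acc<<6)|0x2F=0xCE2F
Completed: cp=U+CE2F (starts at byte 9)

Answer: 0 3 7 9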